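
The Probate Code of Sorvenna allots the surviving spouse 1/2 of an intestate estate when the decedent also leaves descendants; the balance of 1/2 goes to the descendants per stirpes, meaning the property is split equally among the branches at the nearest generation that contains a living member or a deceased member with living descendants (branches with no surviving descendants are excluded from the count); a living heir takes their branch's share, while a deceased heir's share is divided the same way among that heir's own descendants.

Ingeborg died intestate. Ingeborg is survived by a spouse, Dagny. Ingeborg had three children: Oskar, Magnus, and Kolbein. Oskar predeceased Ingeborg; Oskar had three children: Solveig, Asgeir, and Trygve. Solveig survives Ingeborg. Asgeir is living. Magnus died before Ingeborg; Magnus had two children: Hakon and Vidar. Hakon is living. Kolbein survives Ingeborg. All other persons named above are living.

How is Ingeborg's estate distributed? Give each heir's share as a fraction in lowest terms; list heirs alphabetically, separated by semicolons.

Asgeir 1/18; Dagny 1/2; Hakon 1/12; Kolbein 1/6; Solveig 1/18; Trygve 1/18; Vidar 1/12

Dagny, as surviving spouse, takes 1/2.
The remaining 1/2 passes to Ingeborg's descendants per stirpes.
The 1/2 is divided into 3 equal shares of 1/6 among Oskar, Magnus, Kolbein.
Oskar predeceased; the 1/6 allotted to Oskar's branch passes to Oskar's issue by representation.
The 1/6 is divided into 3 equal shares of 1/18 among Solveig, Asgeir, Trygve.
Solveig is living and takes 1/18.
Asgeir is living and takes 1/18.
Trygve is living and takes 1/18.
Magnus predeceased; the 1/6 allotted to Magnus's branch passes to Magnus's issue by representation.
The 1/6 is divided into 2 equal shares of 1/12 among Hakon, Vidar.
Hakon is living and takes 1/12.
Vidar is living and takes 1/12.
Kolbein is living and takes 1/6.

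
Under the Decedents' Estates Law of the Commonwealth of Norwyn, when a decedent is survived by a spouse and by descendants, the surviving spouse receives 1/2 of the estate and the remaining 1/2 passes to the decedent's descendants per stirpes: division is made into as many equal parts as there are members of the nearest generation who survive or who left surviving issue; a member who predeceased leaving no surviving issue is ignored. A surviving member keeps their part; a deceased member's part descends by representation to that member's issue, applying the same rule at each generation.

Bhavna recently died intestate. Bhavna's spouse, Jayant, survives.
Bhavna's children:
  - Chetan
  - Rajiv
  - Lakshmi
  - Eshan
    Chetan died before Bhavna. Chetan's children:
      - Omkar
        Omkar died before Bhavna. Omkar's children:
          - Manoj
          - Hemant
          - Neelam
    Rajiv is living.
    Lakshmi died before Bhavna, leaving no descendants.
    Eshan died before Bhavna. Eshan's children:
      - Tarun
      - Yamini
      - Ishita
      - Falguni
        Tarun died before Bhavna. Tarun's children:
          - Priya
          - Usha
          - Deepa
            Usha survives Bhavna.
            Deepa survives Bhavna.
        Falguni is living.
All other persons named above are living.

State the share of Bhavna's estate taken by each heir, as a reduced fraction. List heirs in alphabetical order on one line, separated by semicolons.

Jayant, as surviving spouse, takes 1/2.
The remaining 1/2 passes to Bhavna's descendants per stirpes.
Lakshmi left no surviving issue, so that branch lapses and is disregarded.
The 1/2 is divided into 3 equal shares of 1/6 among Chetan, Rajiv, Eshan.
Chetan predeceased; the 1/6 allotted to Chetan's branch passes to Chetan's issue by representation.
Omkar's line is the sole branch at this level, so the full 1/6 passes to Omkar's issue by representation.
The 1/6 is divided into 3 equal shares of 1/18 among Manoj, Hemant, Neelam.
Manoj is living and takes 1/18.
Hemant is living and takes 1/18.
Neelam is living and takes 1/18.
Rajiv is living and takes 1/6.
Eshan predeceased; the 1/6 allotted to Eshan's branch passes to Eshan's issue by representation.
The 1/6 is divided into 4 equal shares of 1/24 among Tarun, Yamini, Ishita, Falguni.
Tarun predeceased; the 1/24 allotted to Tarun's branch passes to Tarun's issue by representation.
The 1/24 is divided into 3 equal shares of 1/72 among Priya, Usha, Deepa.
Priya is living and takes 1/72.
Usha is living and takes 1/72.
Deepa is living and takes 1/72.
Yamini is living and takes 1/24.
Ishita is living and takes 1/24.
Falguni is living and takes 1/24.

Deepa 1/72; Falguni 1/24; Hemant 1/18; Ishita 1/24; Jayant 1/2; Manoj 1/18; Neelam 1/18; Priya 1/72; Rajiv 1/6; Usha 1/72; Yamini 1/24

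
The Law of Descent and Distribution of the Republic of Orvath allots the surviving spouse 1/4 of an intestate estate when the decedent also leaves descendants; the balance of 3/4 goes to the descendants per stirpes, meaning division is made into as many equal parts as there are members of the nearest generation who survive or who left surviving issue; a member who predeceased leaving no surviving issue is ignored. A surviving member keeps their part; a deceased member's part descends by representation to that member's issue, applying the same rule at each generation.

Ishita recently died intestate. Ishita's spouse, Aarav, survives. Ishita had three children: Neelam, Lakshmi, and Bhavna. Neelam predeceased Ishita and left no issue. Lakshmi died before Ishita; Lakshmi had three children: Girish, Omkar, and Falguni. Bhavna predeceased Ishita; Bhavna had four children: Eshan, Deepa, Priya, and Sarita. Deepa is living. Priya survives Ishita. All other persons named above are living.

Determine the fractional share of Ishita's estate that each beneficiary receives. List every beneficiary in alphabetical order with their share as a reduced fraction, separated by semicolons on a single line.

Aarav 1/4; Deepa 3/32; Eshan 3/32; Falguni 1/8; Girish 1/8; Omkar 1/8; Priya 3/32; Sarita 3/32

Aarav, as surviving spouse, takes 1/4.
The remaining 3/4 passes to Ishita's descendants per stirpes.
Neelam left no surviving issue, so that branch lapses and is disregarded.
The 3/4 is divided into 2 equal shares of 3/8 among Lakshmi, Bhavna.
Lakshmi predeceased; the 3/8 allotted to Lakshmi's branch passes to Lakshmi's issue by representation.
The 3/8 is divided into 3 equal shares of 1/8 among Girish, Omkar, Falguni.
Girish is living and takes 1/8.
Omkar is living and takes 1/8.
Falguni is living and takes 1/8.
Bhavna predeceased; the 3/8 allotted to Bhavna's branch passes to Bhavna's issue by representation.
The 3/8 is divided into 4 equal shares of 3/32 among Eshan, Deepa, Priya, Sarita.
Eshan is living and takes 3/32.
Deepa is living and takes 3/32.
Priya is living and takes 3/32.
Sarita is living and takes 3/32.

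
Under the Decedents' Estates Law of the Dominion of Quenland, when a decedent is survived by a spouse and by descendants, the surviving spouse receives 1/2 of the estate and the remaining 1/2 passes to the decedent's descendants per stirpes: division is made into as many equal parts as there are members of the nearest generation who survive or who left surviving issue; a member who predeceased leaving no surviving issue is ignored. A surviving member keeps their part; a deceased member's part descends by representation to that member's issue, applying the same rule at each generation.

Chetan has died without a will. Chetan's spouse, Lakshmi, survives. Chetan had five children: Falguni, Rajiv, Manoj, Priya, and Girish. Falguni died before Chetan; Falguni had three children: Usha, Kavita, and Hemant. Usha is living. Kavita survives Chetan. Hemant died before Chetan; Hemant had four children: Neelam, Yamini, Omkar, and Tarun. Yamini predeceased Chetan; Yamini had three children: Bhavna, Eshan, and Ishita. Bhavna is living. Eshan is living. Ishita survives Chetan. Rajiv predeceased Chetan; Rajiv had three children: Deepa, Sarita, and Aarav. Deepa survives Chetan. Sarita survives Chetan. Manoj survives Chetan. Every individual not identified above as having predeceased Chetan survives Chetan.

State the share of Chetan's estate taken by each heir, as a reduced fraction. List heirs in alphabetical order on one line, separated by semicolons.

Lakshmi, as surviving spouse, takes 1/2.
The remaining 1/2 passes to Chetan's descendants per stirpes.
The 1/2 is divided into 5 equal shares of 1/10 among Falguni, Rajiv, Manoj, Priya, Girish.
Falguni predeceased; the 1/10 allotted to Falguni's branch passes to Falguni's issue by representation.
The 1/10 is divided into 3 equal shares of 1/30 among Usha, Kavita, Hemant.
Usha is living and takes 1/30.
Kavita is living and takes 1/30.
Hemant predeceased; the 1/30 allotted to Hemant's branch passes to Hemant's issue by representation.
The 1/30 is divided into 4 equal shares of 1/120 among Neelam, Yamini, Omkar, Tarun.
Neelam is living and takes 1/120.
Yamini predeceased; the 1/120 allotted to Yamini's branch passes to Yamini's issue by representation.
The 1/120 is divided into 3 equal shares of 1/360 among Bhavna, Eshan, Ishita.
Bhavna is living and takes 1/360.
Eshan is living and takes 1/360.
Ishita is living and takes 1/360.
Omkar is living and takes 1/120.
Tarun is living and takes 1/120.
Rajiv predeceased; the 1/10 allotted to Rajiv's branch passes to Rajiv's issue by representation.
The 1/10 is divided into 3 equal shares of 1/30 among Deepa, Sarita, Aarav.
Deepa is living and takes 1/30.
Sarita is living and takes 1/30.
Aarav is living and takes 1/30.
Manoj is living and takes 1/10.
Priya is living and takes 1/10.
Girish is living and takes 1/10.

Aarav 1/30; Bhavna 1/360; Deepa 1/30; Eshan 1/360; Girish 1/10; Ishita 1/360; Kavita 1/30; Lakshmi 1/2; Manoj 1/10; Neelam 1/120; Omkar 1/120; Priya 1/10; Sarita 1/30; Tarun 1/120; Usha 1/30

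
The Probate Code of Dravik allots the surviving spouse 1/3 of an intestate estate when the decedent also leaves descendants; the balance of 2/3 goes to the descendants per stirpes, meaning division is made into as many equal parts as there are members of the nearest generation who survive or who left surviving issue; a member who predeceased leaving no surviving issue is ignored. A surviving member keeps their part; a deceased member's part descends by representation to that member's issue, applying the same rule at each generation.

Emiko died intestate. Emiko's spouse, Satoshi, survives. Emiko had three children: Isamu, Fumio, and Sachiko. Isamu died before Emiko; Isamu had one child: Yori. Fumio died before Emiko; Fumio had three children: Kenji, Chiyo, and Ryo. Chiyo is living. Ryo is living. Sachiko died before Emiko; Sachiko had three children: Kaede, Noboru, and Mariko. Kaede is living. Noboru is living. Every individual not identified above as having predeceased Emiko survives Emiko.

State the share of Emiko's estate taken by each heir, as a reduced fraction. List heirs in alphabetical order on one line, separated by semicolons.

Chiyo 2/27; Kaede 2/27; Kenji 2/27; Mariko 2/27; Noboru 2/27; Ryo 2/27; Satoshi 1/3; Yori 2/9

Satoshi, as surviving spouse, takes 1/3.
The remaining 2/3 passes to Emiko's descendants per stirpes.
The 2/3 is divided into 3 equal shares of 2/9 among Isamu, Fumio, Sachiko.
Isamu predeceased; the 2/9 allotted to Isamu's branch passes to Isamu's issue by representation.
Yori is the sole taker at this level and receives the full 2/9.
Fumio predeceased; the 2/9 allotted to Fumio's branch passes to Fumio's issue by representation.
The 2/9 is divided into 3 equal shares of 2/27 among Kenji, Chiyo, Ryo.
Kenji is living and takes 2/27.
Chiyo is living and takes 2/27.
Ryo is living and takes 2/27.
Sachiko predeceased; the 2/9 allotted to Sachiko's branch passes to Sachiko's issue by representation.
The 2/9 is divided into 3 equal shares of 2/27 among Kaede, Noboru, Mariko.
Kaede is living and takes 2/27.
Noboru is living and takes 2/27.
Mariko is living and takes 2/27.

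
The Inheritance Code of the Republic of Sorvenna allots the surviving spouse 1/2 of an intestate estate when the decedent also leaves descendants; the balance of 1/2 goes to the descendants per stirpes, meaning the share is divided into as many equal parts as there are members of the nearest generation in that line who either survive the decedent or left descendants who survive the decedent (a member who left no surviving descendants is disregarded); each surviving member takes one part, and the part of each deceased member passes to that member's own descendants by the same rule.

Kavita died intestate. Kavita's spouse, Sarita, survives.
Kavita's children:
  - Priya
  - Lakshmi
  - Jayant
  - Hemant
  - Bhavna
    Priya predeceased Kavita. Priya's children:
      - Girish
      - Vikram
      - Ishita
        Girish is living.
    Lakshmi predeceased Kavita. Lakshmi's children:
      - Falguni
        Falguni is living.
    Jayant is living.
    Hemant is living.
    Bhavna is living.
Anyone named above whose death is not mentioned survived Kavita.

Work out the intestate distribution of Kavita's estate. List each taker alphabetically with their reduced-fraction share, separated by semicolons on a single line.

Sarita, as surviving spouse, takes 1/2.
The remaining 1/2 passes to Kavita's descendants per stirpes.
The 1/2 is divided into 5 equal shares of 1/10 among Priya, Lakshmi, Jayant, Hemant, Bhavna.
Priya predeceased; the 1/10 allotted to Priya's branch passes to Priya's issue by representation.
The 1/10 is divided into 3 equal shares of 1/30 among Girish, Vikram, Ishita.
Girish is living and takes 1/30.
Vikram is living and takes 1/30.
Ishita is living and takes 1/30.
Lakshmi predeceased; the 1/10 allotted to Lakshmi's branch passes to Lakshmi's issue by representation.
Falguni is the sole taker at this level and receives the full 1/10.
Jayant is living and takes 1/10.
Hemant is living and takes 1/10.
Bhavna is living and takes 1/10.

Bhavna 1/10; Falguni 1/10; Girish 1/30; Hemant 1/10; Ishita 1/30; Jayant 1/10; Sarita 1/2; Vikram 1/30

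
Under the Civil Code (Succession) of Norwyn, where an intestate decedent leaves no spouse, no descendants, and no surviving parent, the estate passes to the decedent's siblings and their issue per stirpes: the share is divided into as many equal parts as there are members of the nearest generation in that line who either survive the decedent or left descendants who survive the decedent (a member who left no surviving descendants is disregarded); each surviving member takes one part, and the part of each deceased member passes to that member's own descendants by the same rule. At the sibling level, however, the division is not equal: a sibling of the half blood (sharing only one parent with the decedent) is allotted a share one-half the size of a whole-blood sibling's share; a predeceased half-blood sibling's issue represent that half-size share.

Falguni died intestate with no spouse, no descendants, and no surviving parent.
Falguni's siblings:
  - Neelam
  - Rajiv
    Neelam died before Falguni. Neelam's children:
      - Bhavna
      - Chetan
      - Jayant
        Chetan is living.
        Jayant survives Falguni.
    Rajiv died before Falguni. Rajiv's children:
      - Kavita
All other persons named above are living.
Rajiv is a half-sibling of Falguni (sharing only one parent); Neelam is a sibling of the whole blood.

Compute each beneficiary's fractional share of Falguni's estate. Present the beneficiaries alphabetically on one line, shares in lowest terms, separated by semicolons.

No spouse, descendants, or parent survives, so the estate passes to Falguni's siblings per stirpes.
Half-blood siblings count for one-half the weight of whole-blood siblings at the initial division.
Dividing 1 in proportion to weights (total weight 3/2): Neelam (weight 1) → 2/3; Rajiv (weight 1/2) → 1/3.
Neelam predeceased; the 2/3 allotted to Neelam's branch passes to Neelam's issue by representation.
The 2/3 is divided into 3 equal shares of 2/9 among Bhavna, Chetan, Jayant.
Bhavna is living and takes 2/9.
Chetan is living and takes 2/9.
Jayant is living and takes 2/9.
Rajiv predeceased; the 1/3 allotted to Rajiv's branch passes to Rajiv's issue by representation.
Kavita is the sole taker at this level and receives the full 1/3.

Bhavna 2/9; Chetan 2/9; Jayant 2/9; Kavita 1/3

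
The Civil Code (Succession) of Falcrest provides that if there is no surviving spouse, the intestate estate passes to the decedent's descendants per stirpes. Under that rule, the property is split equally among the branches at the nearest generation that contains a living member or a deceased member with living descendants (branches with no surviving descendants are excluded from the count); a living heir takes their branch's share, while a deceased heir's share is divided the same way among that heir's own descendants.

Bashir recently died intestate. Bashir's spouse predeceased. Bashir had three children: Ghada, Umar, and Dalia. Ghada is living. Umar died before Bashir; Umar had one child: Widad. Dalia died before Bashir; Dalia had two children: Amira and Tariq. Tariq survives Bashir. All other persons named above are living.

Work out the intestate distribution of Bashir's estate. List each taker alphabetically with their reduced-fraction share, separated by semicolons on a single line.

There is no surviving spouse, so the entire estate passes to Bashir's descendants per stirpes.
The estate is divided into 3 equal shares of 1/3 among Ghada, Umar, Dalia.
Ghada is living and takes 1/3.
Umar predeceased; the 1/3 allotted to Umar's branch passes to Umar's issue by representation.
Widad is the sole taker at this level and receives the full 1/3.
Dalia predeceased; the 1/3 allotted to Dalia's branch passes to Dalia's issue by representation.
The 1/3 is divided into 2 equal shares of 1/6 among Amira, Tariq.
Amira is living and takes 1/6.
Tariq is living and takes 1/6.

Amira 1/6; Ghada 1/3; Tariq 1/6; Widad 1/3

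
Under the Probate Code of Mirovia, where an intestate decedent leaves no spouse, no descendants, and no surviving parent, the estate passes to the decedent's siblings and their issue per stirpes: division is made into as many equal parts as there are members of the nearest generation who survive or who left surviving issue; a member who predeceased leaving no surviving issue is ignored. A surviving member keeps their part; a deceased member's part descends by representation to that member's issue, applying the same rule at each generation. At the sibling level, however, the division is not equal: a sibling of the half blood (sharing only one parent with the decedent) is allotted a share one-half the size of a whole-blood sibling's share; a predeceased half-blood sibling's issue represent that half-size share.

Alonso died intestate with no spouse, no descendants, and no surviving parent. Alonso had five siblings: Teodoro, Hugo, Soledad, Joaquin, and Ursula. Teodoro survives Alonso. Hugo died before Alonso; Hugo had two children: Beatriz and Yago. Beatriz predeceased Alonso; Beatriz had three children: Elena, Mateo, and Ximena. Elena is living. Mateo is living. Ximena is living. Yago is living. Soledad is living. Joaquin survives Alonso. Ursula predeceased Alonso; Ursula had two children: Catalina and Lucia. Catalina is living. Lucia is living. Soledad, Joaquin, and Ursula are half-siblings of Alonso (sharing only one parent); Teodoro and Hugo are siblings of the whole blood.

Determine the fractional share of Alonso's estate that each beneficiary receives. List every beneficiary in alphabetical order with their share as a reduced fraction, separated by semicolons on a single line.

No spouse, descendants, or parent survives, so the estate passes to Alonso's siblings per stirpes.
Half-blood siblings count for one-half the weight of whole-blood siblings at the initial division.
Dividing 1 in proportion to weights (total weight 7/2): Teodoro (weight 1) → 2/7; Hugo (weight 1) → 2/7; Soledad (weight 1/2) → 1/7; Joaquin (weight 1/2) → 1/7; Ursula (weight 1/2) → 1/7.
Teodoro is living and takes 2/7.
Hugo predeceased; the 2/7 allotted to Hugo's branch passes to Hugo's issue by representation.
The 2/7 is divided into 2 equal shares of 1/7 among Beatriz, Yago.
Beatriz predeceased; the 1/7 allotted to Beatriz's branch passes to Beatriz's issue by representation.
The 1/7 is divided into 3 equal shares of 1/21 among Elena, Mateo, Ximena.
Elena is living and takes 1/21.
Mateo is living and takes 1/21.
Ximena is living and takes 1/21.
Yago is living and takes 1/7.
Soledad is living and takes 1/7.
Joaquin is living and takes 1/7.
Ursula predeceased; the 1/7 allotted to Ursula's branch passes to Ursula's issue by representation.
The 1/7 is divided into 2 equal shares of 1/14 among Catalina, Lucia.
Catalina is living and takes 1/14.
Lucia is living and takes 1/14.

Catalina 1/14; Elena 1/21; Joaquin 1/7; Lucia 1/14; Mateo 1/21; Soledad 1/7; Teodoro 2/7; Ximena 1/21; Yago 1/7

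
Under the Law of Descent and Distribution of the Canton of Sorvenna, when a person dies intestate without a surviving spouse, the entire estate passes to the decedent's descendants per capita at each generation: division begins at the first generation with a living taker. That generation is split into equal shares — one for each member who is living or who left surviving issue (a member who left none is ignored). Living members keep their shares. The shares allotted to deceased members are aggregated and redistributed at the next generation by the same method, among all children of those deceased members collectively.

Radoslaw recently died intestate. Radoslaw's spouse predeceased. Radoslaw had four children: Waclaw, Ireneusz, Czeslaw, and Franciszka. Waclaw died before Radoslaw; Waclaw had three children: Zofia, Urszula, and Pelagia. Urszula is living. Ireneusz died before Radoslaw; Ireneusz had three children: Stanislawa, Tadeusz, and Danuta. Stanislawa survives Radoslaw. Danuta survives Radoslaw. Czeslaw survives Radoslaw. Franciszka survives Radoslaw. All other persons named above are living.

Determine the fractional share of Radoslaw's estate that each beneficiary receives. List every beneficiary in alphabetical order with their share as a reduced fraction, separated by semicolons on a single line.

Czeslaw 1/4; Danuta 1/12; Franciszka 1/4; Pelagia 1/12; Stanislawa 1/12; Tadeusz 1/12; Urszula 1/12; Zofia 1/12

There is no surviving spouse, so the entire estate passes to Radoslaw's descendants per capita at each generation.
At generation 1 (Waclaw, Ireneusz, Czeslaw, Franciszka) there are 4 shares of (1)/4 = 1/4 each.
Living: Czeslaw and Franciszka — each takes 1/4.
Deceased: Waclaw and Ireneusz. Their combined 1/2 is pooled and carried to generation 2.
At generation 2 (Zofia, Urszula, Pelagia, Stanislawa, Tadeusz, Danuta) there are 6 shares of (1/2)/6 = 1/12 each.
Living: Zofia, Urszula, Pelagia, Stanislawa, Tadeusz, and Danuta — each takes 1/12.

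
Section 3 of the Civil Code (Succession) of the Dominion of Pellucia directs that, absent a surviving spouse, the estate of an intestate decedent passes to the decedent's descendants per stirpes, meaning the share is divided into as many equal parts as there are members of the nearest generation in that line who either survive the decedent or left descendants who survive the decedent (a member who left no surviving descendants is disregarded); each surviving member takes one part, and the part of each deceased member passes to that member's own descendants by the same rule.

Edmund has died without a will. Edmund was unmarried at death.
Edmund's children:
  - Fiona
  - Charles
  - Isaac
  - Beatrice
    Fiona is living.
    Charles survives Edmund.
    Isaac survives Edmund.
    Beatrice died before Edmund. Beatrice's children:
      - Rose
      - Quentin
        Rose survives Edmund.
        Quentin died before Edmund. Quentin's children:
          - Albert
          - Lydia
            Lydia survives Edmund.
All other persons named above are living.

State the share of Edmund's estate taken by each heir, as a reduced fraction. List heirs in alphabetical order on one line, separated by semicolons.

There is no surviving spouse, so the entire estate passes to Edmund's descendants per stirpes.
The estate is divided into 4 equal shares of 1/4 among Fiona, Charles, Isaac, Beatrice.
Fiona is living and takes 1/4.
Charles is living and takes 1/4.
Isaac is living and takes 1/4.
Beatrice predeceased; the 1/4 allotted to Beatrice's branch passes to Beatrice's issue by representation.
The 1/4 is divided into 2 equal shares of 1/8 among Rose, Quentin.
Rose is living and takes 1/8.
Quentin predeceased; the 1/8 allotted to Quentin's branch passes to Quentin's issue by representation.
The 1/8 is divided into 2 equal shares of 1/16 among Albert, Lydia.
Albert is living and takes 1/16.
Lydia is living and takes 1/16.

Albert 1/16; Charles 1/4; Fiona 1/4; Isaac 1/4; Lydia 1/16; Rose 1/8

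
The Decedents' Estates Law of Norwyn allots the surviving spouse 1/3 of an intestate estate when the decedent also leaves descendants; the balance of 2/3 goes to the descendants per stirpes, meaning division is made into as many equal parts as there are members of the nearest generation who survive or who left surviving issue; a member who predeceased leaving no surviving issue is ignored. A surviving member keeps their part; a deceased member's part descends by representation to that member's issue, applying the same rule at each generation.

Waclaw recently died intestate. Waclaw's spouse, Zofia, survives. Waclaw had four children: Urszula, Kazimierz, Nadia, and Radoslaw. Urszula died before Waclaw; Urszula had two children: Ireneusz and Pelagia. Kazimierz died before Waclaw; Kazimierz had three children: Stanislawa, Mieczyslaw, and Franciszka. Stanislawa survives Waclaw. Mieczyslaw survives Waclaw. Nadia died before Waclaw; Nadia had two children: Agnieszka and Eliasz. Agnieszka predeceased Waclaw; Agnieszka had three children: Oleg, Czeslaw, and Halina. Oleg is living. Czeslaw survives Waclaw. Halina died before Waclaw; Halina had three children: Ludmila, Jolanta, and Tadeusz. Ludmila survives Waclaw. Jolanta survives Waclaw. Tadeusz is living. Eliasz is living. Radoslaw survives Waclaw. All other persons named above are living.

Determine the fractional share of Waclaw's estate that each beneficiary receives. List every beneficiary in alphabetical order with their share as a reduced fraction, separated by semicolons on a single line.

Czeslaw 1/36; Eliasz 1/12; Franciszka 1/18; Ireneusz 1/12; Jolanta 1/108; Ludmila 1/108; Mieczyslaw 1/18; Oleg 1/36; Pelagia 1/12; Radoslaw 1/6; Stanislawa 1/18; Tadeusz 1/108; Zofia 1/3

Zofia, as surviving spouse, takes 1/3.
The remaining 2/3 passes to Waclaw's descendants per stirpes.
The 2/3 is divided into 4 equal shares of 1/6 among Urszula, Kazimierz, Nadia, Radoslaw.
Urszula predeceased; the 1/6 allotted to Urszula's branch passes to Urszula's issue by representation.
The 1/6 is divided into 2 equal shares of 1/12 among Ireneusz, Pelagia.
Ireneusz is living and takes 1/12.
Pelagia is living and takes 1/12.
Kazimierz predeceased; the 1/6 allotted to Kazimierz's branch passes to Kazimierz's issue by representation.
The 1/6 is divided into 3 equal shares of 1/18 among Stanislawa, Mieczyslaw, Franciszka.
Stanislawa is living and takes 1/18.
Mieczyslaw is living and takes 1/18.
Franciszka is living and takes 1/18.
Nadia predeceased; the 1/6 allotted to Nadia's branch passes to Nadia's issue by representation.
The 1/6 is divided into 2 equal shares of 1/12 among Agnieszka, Eliasz.
Agnieszka predeceased; the 1/12 allotted to Agnieszka's branch passes to Agnieszka's issue by representation.
The 1/12 is divided into 3 equal shares of 1/36 among Oleg, Czeslaw, Halina.
Oleg is living and takes 1/36.
Czeslaw is living and takes 1/36.
Halina predeceased; the 1/36 allotted to Halina's branch passes to Halina's issue by representation.
The 1/36 is divided into 3 equal shares of 1/108 among Ludmila, Jolanta, Tadeusz.
Ludmila is living and takes 1/108.
Jolanta is living and takes 1/108.
Tadeusz is living and takes 1/108.
Eliasz is living and takes 1/12.
Radoslaw is living and takes 1/6.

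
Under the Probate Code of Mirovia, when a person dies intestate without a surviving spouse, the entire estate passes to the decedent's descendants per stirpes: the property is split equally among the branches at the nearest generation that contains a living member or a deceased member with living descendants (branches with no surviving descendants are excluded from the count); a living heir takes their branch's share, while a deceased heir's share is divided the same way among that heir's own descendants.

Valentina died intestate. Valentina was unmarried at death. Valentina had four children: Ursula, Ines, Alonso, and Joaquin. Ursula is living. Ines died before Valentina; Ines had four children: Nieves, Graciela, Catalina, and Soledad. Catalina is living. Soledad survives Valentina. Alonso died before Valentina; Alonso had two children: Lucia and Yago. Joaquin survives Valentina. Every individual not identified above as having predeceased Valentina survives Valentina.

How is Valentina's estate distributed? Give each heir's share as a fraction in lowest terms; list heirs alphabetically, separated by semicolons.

There is no surviving spouse, so the entire estate passes to Valentina's descendants per stirpes.
The estate is divided into 4 equal shares of 1/4 among Ursula, Ines, Alonso, Joaquin.
Ursula is living and takes 1/4.
Ines predeceased; the 1/4 allotted to Ines's branch passes to Ines's issue by representation.
The 1/4 is divided into 4 equal shares of 1/16 among Nieves, Graciela, Catalina, Soledad.
Nieves is living and takes 1/16.
Graciela is living and takes 1/16.
Catalina is living and takes 1/16.
Soledad is living and takes 1/16.
Alonso predeceased; the 1/4 allotted to Alonso's branch passes to Alonso's issue by representation.
The 1/4 is divided into 2 equal shares of 1/8 among Lucia, Yago.
Lucia is living and takes 1/8.
Yago is living and takes 1/8.
Joaquin is living and takes 1/4.

Catalina 1/16; Graciela 1/16; Joaquin 1/4; Lucia 1/8; Nieves 1/16; Soledad 1/16; Ursula 1/4; Yago 1/8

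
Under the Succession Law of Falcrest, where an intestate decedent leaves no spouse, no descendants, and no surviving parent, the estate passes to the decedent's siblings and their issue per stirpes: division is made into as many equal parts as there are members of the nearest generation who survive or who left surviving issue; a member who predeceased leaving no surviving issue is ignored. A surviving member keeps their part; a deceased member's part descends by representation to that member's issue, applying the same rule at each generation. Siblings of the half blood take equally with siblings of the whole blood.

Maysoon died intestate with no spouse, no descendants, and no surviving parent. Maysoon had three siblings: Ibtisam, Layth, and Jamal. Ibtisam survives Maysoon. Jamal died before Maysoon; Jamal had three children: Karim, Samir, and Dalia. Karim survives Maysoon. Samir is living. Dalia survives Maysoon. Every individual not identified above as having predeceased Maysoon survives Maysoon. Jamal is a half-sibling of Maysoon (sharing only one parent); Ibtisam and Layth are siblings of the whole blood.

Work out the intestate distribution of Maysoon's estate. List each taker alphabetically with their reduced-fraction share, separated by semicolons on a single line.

No spouse, descendants, or parent survives, so the estate passes to Maysoon's siblings per stirpes.
Half-blood and whole-blood siblings take equally under the stated rule.
The estate is divided into 3 equal shares of 1/3 among Ibtisam, Layth, Jamal.
Ibtisam is living and takes 1/3.
Layth is living and takes 1/3.
Jamal predeceased; the 1/3 allotted to Jamal's branch passes to Jamal's issue by representation.
The 1/3 is divided into 3 equal shares of 1/9 among Karim, Samir, Dalia.
Karim is living and takes 1/9.
Samir is living and takes 1/9.
Dalia is living and takes 1/9.

Dalia 1/9; Ibtisam 1/3; Karim 1/9; Layth 1/3; Samir 1/9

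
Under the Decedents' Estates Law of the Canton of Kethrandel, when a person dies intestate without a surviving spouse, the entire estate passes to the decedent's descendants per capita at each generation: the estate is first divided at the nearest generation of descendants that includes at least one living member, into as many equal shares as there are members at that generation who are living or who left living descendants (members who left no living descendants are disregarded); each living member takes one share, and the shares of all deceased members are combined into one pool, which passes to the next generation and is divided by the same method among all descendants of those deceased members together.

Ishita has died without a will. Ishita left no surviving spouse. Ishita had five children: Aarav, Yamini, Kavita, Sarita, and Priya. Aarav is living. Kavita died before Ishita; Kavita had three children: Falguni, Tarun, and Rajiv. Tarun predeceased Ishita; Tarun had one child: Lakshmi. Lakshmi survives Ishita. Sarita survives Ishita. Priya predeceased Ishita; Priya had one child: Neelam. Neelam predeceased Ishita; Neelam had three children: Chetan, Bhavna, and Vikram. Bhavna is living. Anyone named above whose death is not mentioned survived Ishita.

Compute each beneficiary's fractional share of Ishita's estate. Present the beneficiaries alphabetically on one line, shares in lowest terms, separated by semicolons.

Aarav 1/5; Bhavna 1/20; Chetan 1/20; Falguni 1/10; Lakshmi 1/20; Rajiv 1/10; Sarita 1/5; Vikram 1/20; Yamini 1/5

There is no surviving spouse, so the entire estate passes to Ishita's descendants per capita at each generation.
At generation 1 (Aarav, Yamini, Kavita, Sarita, Priya) there are 5 shares of (1)/5 = 1/5 each.
Living: Aarav, Yamini, and Sarita — each takes 1/5.
Deceased: Kavita and Priya. Their combined 2/5 is pooled and carried to generation 2.
At generation 2 (Falguni, Tarun, Rajiv, Neelam) there are 4 shares of (2/5)/4 = 1/10 each.
Living: Falguni and Rajiv — each takes 1/10.
Deceased: Tarun and Neelam. Their combined 1/5 is pooled and carried to generation 3.
At generation 3 (Lakshmi, Chetan, Bhavna, Vikram) there are 4 shares of (1/5)/4 = 1/20 each.
Living: Lakshmi, Chetan, Bhavna, and Vikram — each takes 1/20.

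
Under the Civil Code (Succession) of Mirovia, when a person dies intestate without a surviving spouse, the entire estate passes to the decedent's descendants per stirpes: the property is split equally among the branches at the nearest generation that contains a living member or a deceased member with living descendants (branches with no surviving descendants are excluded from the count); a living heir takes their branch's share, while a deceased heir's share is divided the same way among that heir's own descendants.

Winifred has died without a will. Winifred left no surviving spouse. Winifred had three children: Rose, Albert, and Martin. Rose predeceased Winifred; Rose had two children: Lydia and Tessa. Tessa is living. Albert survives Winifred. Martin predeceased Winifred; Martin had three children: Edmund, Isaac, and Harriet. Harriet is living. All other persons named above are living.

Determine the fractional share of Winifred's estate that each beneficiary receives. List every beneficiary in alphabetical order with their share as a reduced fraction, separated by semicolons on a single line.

Albert 1/3; Edmund 1/9; Harriet 1/9; Isaac 1/9; Lydia 1/6; Tessa 1/6

There is no surviving spouse, so the entire estate passes to Winifred's descendants per stirpes.
The estate is divided into 3 equal shares of 1/3 among Rose, Albert, Martin.
Rose predeceased; the 1/3 allotted to Rose's branch passes to Rose's issue by representation.
The 1/3 is divided into 2 equal shares of 1/6 among Lydia, Tessa.
Lydia is living and takes 1/6.
Tessa is living and takes 1/6.
Albert is living and takes 1/3.
Martin predeceased; the 1/3 allotted to Martin's branch passes to Martin's issue by representation.
The 1/3 is divided into 3 equal shares of 1/9 among Edmund, Isaac, Harriet.
Edmund is living and takes 1/9.
Isaac is living and takes 1/9.
Harriet is living and takes 1/9.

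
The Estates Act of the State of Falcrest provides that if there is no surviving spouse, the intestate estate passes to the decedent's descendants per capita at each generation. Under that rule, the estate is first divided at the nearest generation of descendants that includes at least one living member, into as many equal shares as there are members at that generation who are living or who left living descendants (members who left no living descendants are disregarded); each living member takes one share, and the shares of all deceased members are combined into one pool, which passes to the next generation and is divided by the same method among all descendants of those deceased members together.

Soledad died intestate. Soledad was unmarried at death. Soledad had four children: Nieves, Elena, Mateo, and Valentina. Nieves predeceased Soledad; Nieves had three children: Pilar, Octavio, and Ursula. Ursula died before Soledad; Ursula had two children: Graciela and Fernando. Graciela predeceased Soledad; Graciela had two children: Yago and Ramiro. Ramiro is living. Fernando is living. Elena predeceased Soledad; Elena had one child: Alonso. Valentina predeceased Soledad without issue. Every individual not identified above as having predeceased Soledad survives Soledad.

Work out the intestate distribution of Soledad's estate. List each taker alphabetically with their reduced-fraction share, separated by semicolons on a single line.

Alonso 1/6; Fernando 1/12; Mateo 1/3; Octavio 1/6; Pilar 1/6; Ramiro 1/24; Yago 1/24

There is no surviving spouse, so the entire estate passes to Soledad's descendants per capita at each generation.
At generation 1 (Nieves, Elena, Mateo) there are 3 shares of (1)/3 = 1/3 each.
Living: Mateo — each takes 1/3.
Deceased: Nieves and Elena. Their combined 2/3 is pooled and carried to generation 2.
At generation 2 (Pilar, Octavio, Ursula, Alonso) there are 4 shares of (2/3)/4 = 1/6 each.
Living: Pilar, Octavio, and Alonso — each takes 1/6.
Deceased: Ursula. That 1/6 share is carried to generation 3.
At generation 3 (Graciela, Fernando) there are 2 shares of (1/6)/2 = 1/12 each.
Living: Fernando — each takes 1/12.
Deceased: Graciela. That 1/12 share is carried to generation 4.
At generation 4 (Yago, Ramiro) there are 2 shares of (1/12)/2 = 1/24 each.
Living: Yago and Ramiro — each takes 1/24.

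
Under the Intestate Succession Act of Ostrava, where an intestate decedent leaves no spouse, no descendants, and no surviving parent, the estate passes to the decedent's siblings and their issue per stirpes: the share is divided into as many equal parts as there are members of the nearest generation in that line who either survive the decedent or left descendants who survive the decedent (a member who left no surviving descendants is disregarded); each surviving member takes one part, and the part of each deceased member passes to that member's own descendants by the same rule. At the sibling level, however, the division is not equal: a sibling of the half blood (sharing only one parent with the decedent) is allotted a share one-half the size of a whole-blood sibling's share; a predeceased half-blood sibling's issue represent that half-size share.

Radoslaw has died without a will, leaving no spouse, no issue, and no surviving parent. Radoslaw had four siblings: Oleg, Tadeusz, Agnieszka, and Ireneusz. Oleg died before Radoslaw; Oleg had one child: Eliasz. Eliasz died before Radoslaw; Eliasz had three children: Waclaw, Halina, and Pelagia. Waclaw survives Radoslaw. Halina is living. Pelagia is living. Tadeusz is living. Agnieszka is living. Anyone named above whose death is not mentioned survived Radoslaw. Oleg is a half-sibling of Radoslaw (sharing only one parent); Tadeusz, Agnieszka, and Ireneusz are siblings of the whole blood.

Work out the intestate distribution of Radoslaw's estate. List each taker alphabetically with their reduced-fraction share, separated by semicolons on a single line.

No spouse, descendants, or parent survives, so the estate passes to Radoslaw's siblings per stirpes.
Half-blood siblings count for one-half the weight of whole-blood siblings at the initial division.
Dividing 1 in proportion to weights (total weight 7/2): Oleg (weight 1/2) → 1/7; Tadeusz (weight 1) → 2/7; Agnieszka (weight 1) → 2/7; Ireneusz (weight 1) → 2/7.
Oleg predeceased; the 1/7 allotted to Oleg's branch passes to Oleg's issue by representation.
Eliasz's line is the sole branch at this level, so the full 1/7 passes to Eliasz's issue by representation.
The 1/7 is divided into 3 equal shares of 1/21 among Waclaw, Halina, Pelagia.
Waclaw is living and takes 1/21.
Halina is living and takes 1/21.
Pelagia is living and takes 1/21.
Tadeusz is living and takes 2/7.
Agnieszka is living and takes 2/7.
Ireneusz is living and takes 2/7.

Agnieszka 2/7; Halina 1/21; Ireneusz 2/7; Pelagia 1/21; Tadeusz 2/7; Waclaw 1/21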